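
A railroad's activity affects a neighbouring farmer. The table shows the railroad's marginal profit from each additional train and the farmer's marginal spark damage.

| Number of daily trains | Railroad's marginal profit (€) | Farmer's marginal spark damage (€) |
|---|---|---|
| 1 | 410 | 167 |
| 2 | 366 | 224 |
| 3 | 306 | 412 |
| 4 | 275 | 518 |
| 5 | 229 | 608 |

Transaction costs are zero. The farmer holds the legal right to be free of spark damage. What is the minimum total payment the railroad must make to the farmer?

Efficient level: marginal profit ≥ marginal spark damage through level 2, so k* = 2.
With the farmer holding the right, the railroad must at least compensate total damage at k*: 167 + 224 = 391.

€391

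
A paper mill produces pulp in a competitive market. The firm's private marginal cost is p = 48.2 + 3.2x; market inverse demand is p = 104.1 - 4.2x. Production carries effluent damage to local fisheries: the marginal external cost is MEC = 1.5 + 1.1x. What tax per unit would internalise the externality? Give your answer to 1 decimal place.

tax = 8.5 per unit

Social marginal cost = private MC + MEC = 49.7 + 4.3x.
Set SMC = demand: 49.7 + 4.3x = 104.1 - 4.2x → x* = 6.4000.
The Pigouvian tax equals MEC at x*: 1.5 + 1.1×6.4000 = 8.5400.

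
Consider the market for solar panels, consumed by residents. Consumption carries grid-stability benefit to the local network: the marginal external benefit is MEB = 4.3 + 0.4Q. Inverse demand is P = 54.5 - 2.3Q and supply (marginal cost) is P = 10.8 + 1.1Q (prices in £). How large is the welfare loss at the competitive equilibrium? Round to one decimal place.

DWL = £14.9

Market equilibrium (private): 10.8 + 1.1Q = 54.5 - 2.3Q → Q_m = 12.8529.
Social marginal benefit = demand + MEB = 58.8 - 1.9Q.
Set SMB = MC: 58.8 - 1.9Q = 10.8 + 1.1Q → Q* = 16.0000.
Height of the DWL triangle at Q_m is SMB(Q_m) − MC(Q_m) = MEB(Q_m) = 9.4412.
DWL = ½ × 3.1471 × 9.4412 = 14.8562.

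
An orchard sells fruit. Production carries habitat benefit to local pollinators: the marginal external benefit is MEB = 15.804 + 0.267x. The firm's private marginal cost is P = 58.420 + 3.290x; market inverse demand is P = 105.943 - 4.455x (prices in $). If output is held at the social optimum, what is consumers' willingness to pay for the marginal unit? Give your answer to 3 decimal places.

P = $68.216

Social marginal cost = private MC − MEB = 42.616 + 3.023x.
Set SMC = demand: 42.616 + 3.023x = 105.943 - 4.455x → x* = 8.4684.
Consumer price on the demand curve at x*: 105.943 − 4.455×8.4684 = 68.2163.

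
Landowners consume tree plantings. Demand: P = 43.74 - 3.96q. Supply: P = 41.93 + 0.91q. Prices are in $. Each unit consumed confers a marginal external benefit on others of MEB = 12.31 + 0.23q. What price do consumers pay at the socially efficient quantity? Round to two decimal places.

Social marginal benefit = demand + MEB = 56.05 - 3.73q.
Set SMB = MC: 56.05 - 3.73q = 41.93 + 0.91q → q* = 3.0431.
Consumer price on the demand curve at q*: 43.74 − 3.96×3.0431 = 31.6893.

P = $31.69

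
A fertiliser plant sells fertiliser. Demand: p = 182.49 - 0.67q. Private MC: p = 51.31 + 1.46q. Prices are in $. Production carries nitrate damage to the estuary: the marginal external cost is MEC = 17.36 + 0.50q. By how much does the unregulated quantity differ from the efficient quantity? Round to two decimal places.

Market equilibrium (private): 51.31 + 1.46q = 182.49 - 0.67q → q_m = 61.5869.
Social marginal cost = private MC + MEC = 68.67 + 1.96q.
Set SMC = demand: 68.67 + 1.96q = 182.49 - 0.67q → q* = 43.2776.
Gap = |61.5869 − 43.2776| = 18.3093.

18.31 units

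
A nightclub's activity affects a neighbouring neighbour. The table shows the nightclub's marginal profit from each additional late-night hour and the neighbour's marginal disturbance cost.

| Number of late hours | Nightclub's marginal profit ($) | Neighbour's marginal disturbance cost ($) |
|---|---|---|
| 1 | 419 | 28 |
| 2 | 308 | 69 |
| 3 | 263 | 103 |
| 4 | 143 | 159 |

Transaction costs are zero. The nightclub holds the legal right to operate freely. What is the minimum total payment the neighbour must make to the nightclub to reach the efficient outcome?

Left alone the nightclub would choose level 4 (marginal profit stays positive).
Efficient level: k* = 3 (marginal profit ≥ marginal disturbance cost through 3).
The neighbour must at least cover the nightclub's forgone profit from cutting 4→3: 143 = 143.

$143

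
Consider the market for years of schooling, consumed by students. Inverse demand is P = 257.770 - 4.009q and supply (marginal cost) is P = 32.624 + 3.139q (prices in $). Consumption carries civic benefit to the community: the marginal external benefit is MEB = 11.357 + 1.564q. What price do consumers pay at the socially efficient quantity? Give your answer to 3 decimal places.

P = $87.974

Social marginal benefit = demand + MEB = 269.127 - 2.445q.
Set SMB = MC: 269.127 - 2.445q = 32.624 + 3.139q → q* = 42.3537.
Consumer price on the demand curve at q*: 257.770 − 4.009×42.3537 = 87.9740.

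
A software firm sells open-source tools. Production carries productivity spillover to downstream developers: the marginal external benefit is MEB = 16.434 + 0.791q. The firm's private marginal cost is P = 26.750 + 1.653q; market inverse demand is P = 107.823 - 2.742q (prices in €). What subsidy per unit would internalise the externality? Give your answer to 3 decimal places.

Social marginal cost = private MC − MEB = 10.316 + 0.862q.
Set SMC = demand: 10.316 + 0.862q = 107.823 - 2.742q → q* = 27.0552.
The Pigouvian subsidy equals MEB at q*: 16.434 + 0.791×27.0552 = 37.8347.

subsidy = €37.835 per unit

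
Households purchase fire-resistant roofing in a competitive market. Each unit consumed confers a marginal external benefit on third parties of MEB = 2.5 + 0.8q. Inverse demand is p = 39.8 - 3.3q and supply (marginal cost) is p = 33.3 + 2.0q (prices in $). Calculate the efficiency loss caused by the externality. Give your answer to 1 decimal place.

Market equilibrium (private): 33.3 + 2.0q = 39.8 - 3.3q → q_m = 1.2264.
Social marginal benefit = demand + MEB = 42.3 - 2.5q.
Set SMB = MC: 42.3 - 2.5q = 33.3 + 2.0q → q* = 2.0000.
The loss is the area between SMB and MC from q* to q_m; with linear curves that's a triangle of height MEB(q_m).
DWL = ½ × 0.7736 × 3.4811 = 1.3465.

DWL = $1.3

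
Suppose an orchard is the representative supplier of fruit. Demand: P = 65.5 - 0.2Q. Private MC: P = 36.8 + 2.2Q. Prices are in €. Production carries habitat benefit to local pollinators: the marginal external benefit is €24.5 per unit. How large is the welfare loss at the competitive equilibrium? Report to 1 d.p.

Market equilibrium (private): 36.8 + 2.2Q = 65.5 - 0.2Q → Q_m = 11.9583.
Social marginal cost = private MC − MEB = 12.3 + 2.2Q.
Set SMC = demand: 12.3 + 2.2Q = 65.5 - 0.2Q → Q* = 22.1667.
Height of the DWL triangle at Q_m is demand(Q_m) − SMC(Q_m) = MEB(Q_m) = 24.5000.
DWL = ½ × 10.2084 × 24.5000 = 125.0529.

DWL = €125.1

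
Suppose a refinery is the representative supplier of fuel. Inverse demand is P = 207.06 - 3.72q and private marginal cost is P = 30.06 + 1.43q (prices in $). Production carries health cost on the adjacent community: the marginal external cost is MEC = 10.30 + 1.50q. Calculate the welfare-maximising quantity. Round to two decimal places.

q* = 25.07

Social marginal cost = private MC + MEC = 40.36 + 2.93q.
Set SMC = demand: 40.36 + 2.93q = 207.06 - 3.72q → q* = 25.0677.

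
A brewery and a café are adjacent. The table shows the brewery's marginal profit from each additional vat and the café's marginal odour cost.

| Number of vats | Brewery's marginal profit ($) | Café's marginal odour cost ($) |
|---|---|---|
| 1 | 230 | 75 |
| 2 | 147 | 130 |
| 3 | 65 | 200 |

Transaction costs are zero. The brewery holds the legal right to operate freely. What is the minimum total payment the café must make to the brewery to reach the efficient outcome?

Left alone the brewery would choose level 3 (marginal profit stays positive).
Efficient level: k* = 2 (marginal profit ≥ marginal odour cost through 2).
The café must at least cover the brewery's forgone profit from cutting 3→2: 65 = 65.

$65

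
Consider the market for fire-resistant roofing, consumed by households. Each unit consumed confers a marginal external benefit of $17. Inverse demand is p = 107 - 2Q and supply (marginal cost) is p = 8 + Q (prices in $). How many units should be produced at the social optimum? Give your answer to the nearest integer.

Social marginal benefit = demand + MEB = 124 - 2Q.
Set SMB = MC: 124 - 2Q = 8 + Q → Q* = 38.6667.

Q* = 39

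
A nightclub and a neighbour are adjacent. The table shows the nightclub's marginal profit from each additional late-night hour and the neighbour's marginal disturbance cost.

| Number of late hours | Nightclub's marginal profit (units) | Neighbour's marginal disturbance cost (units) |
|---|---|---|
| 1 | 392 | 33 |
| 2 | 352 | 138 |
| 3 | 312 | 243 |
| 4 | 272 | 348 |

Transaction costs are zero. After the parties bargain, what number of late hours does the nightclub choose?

Bargaining reaches the level where marginal profit last exceeds marginal disturbance cost.
That holds through level 3 (312 ≥ 243) but not at 4 (272 < 348).

3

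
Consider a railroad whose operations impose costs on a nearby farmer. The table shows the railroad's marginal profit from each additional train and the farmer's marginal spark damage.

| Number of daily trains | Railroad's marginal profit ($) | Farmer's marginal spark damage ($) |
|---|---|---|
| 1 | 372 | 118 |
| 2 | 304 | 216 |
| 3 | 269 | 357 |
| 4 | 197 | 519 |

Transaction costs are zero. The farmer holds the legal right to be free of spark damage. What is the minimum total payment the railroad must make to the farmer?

$334

Efficient level: marginal profit ≥ marginal spark damage through level 2, so k* = 2.
With the farmer holding the right, the railroad must at least compensate total damage at k*: 118 + 216 = 334.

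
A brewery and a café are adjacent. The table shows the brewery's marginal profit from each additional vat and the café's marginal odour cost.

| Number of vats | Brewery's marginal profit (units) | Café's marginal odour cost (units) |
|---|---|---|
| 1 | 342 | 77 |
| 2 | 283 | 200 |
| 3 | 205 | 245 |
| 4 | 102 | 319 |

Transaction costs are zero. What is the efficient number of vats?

2

Bargaining reaches the level where marginal profit last exceeds marginal odour cost.
That holds through level 2 (283 ≥ 200) but not at 3 (205 < 245).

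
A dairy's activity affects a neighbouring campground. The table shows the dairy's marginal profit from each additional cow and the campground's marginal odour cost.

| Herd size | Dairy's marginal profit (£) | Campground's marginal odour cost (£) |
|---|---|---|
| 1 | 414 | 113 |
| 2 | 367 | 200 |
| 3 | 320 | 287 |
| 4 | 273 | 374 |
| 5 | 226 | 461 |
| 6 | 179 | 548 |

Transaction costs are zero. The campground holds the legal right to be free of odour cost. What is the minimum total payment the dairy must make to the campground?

Efficient level: marginal profit ≥ marginal odour cost through level 3, so k* = 3.
With the campground holding the right, the dairy must at least compensate total damage at k*: 113 + 200 + 287 = 600.

£600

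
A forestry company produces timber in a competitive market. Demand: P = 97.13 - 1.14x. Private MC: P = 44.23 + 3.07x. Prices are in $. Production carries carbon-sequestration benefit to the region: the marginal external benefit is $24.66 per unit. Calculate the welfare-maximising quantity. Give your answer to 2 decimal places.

Social marginal cost = private MC − MEB = 19.57 + 3.07x.
Set SMC = demand: 19.57 + 3.07x = 97.13 - 1.14x → x* = 18.4228.

x* = 18.42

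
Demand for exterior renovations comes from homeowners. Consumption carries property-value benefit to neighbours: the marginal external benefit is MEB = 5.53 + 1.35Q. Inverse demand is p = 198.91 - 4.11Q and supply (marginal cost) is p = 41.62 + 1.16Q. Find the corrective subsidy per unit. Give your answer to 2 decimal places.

subsidy = 61.60 per unit

Social marginal benefit = demand + MEB = 204.44 - 2.76Q.
Set SMB = MC: 204.44 - 2.76Q = 41.62 + 1.16Q → Q* = 41.5357.
The Pigouvian subsidy equals MEB at Q*: 5.53 + 1.35×41.5357 = 61.6032.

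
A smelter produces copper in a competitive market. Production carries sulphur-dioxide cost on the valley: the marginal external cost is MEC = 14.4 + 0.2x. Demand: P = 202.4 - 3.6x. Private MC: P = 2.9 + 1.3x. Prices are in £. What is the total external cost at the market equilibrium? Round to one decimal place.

£752.1

Market equilibrium (private): 2.9 + 1.3x = 202.4 - 3.6x → x_m = 40.7143.
Total external cost = ∫₀^{x_m} (14.4 + 0.2x) dx = 14.4×40.7143 + ½×0.2×40.7143² = 752.0513.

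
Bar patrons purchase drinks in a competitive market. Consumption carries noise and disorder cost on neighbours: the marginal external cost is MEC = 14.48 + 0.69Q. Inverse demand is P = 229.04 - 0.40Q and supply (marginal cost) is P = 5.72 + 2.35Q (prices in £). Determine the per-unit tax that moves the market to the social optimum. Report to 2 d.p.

Social marginal benefit = demand − MEC = 214.56 - 1.09Q.
Set SMB = MC: 214.56 - 1.09Q = 5.72 + 2.35Q → Q* = 60.7093.
The Pigouvian tax equals MEC at Q*: 14.48 + 0.69×60.7093 = 56.3694.

tax = £56.37 per unit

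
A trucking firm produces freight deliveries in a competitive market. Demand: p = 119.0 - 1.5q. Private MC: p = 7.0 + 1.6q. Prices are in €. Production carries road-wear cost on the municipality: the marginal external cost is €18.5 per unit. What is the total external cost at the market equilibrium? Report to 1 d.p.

Market equilibrium (private): 7.0 + 1.6q = 119.0 - 1.5q → q_m = 36.1290.
Total external cost = MEC × q_m = 18.5 × 36.1290 = 668.3865.

€668.4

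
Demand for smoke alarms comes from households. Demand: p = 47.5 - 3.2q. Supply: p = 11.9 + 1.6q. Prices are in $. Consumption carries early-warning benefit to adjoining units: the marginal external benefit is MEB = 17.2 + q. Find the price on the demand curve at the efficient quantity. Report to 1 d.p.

P = $3.0

Social marginal benefit = demand + MEB = 64.7 - 2.2q.
Set SMB = MC: 64.7 - 2.2q = 11.9 + 1.6q → q* = 13.8947.
Consumer price on the demand curve at q*: 47.5 − 3.2×13.8947 = 3.0370.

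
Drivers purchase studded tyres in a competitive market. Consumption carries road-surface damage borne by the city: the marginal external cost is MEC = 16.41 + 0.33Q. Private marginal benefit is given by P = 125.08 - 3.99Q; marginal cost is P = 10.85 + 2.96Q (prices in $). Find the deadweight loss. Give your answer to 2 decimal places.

Market equilibrium (private): 10.85 + 2.96Q = 125.08 - 3.99Q → Q_m = 16.4360.
Social marginal benefit = demand − MEC = 108.67 - 4.32Q.
Set SMB = MC: 108.67 - 4.32Q = 10.85 + 2.96Q → Q* = 13.4368.
Between Q* and Q_m the wedge MC − SMB runs linearly from 0 to MEC(Q_m), so the loss is a triangle.
DWL = ½ × 2.9992 × 21.8339 = 32.7421.

DWL = $32.74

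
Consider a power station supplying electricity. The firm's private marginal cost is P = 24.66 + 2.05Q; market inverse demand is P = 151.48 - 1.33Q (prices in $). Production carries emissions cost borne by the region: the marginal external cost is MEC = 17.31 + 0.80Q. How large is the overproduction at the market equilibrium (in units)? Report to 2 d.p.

Market equilibrium (private): 24.66 + 2.05Q = 151.48 - 1.33Q → Q_m = 37.5207.
Social marginal cost = private MC + MEC = 41.97 + 2.85Q.
Set SMC = demand: 41.97 + 2.85Q = 151.48 - 1.33Q → Q* = 26.1986.
Gap = |37.5207 − 26.1986| = 11.3221.

11.32 units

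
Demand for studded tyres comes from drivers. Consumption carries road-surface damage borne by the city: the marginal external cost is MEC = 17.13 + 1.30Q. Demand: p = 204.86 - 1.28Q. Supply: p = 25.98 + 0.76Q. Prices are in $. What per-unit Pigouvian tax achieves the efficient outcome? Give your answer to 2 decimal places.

Social marginal benefit = demand − MEC = 187.73 - 2.58Q.
Set SMB = MC: 187.73 - 2.58Q = 25.98 + 0.76Q → Q* = 48.4281.
The Pigouvian tax equals MEC at Q*: 17.13 + 1.30×48.4281 = 80.0865.

tax = $80.09 per unit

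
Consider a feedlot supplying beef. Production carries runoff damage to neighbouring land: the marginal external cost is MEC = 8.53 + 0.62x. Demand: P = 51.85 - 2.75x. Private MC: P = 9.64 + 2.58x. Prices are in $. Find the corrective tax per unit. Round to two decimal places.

tax = $12.04 per unit

Social marginal cost = private MC + MEC = 18.17 + 3.20x.
Set SMC = demand: 18.17 + 3.20x = 51.85 - 2.75x → x* = 5.6605.
The Pigouvian tax equals MEC at x*: 8.53 + 0.62×5.6605 = 12.0395.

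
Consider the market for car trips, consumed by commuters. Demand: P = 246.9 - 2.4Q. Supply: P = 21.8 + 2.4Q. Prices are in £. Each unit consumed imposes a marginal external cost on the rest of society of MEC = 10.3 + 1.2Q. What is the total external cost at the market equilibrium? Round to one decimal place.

£1802.6

Market equilibrium (private): 21.8 + 2.4Q = 246.9 - 2.4Q → Q_m = 46.8958.
Total external cost = ∫₀^{Q_m} (10.3 + 1.2Q) dQ = 10.3×46.8958 + ½×1.2×46.8958² = 1802.5564.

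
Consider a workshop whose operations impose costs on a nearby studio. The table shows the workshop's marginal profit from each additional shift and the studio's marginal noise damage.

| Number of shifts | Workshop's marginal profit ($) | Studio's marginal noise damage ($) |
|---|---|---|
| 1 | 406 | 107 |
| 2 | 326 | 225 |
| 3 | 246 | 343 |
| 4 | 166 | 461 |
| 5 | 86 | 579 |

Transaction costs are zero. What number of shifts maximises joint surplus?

2

Bargaining reaches the level where marginal profit last exceeds marginal noise damage.
That holds through level 2 (326 ≥ 225) but not at 3 (246 < 343).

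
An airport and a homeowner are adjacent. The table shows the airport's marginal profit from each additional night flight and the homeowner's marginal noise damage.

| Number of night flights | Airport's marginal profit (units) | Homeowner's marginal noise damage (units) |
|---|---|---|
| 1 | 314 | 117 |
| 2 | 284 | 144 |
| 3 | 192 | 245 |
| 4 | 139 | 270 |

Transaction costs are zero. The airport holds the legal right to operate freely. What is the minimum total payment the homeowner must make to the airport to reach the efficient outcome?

Left alone the airport would choose level 4 (marginal profit stays positive).
Efficient level: k* = 2 (marginal profit ≥ marginal noise damage through 2).
The homeowner must at least cover the airport's forgone profit from cutting 4→2: 192 + 139 = 331.

331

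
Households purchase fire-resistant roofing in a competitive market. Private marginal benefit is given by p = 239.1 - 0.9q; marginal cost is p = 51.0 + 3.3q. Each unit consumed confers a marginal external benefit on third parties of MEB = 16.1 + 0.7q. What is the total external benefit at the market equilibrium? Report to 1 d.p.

Market equilibrium (private): 51.0 + 3.3q = 239.1 - 0.9q → q_m = 44.7857.
Total external benefit = ∫₀^{q_m} (16.1 + 0.7q) dq = 16.1×44.7857 + ½×0.7×44.7857² = 1423.0654.

1423.1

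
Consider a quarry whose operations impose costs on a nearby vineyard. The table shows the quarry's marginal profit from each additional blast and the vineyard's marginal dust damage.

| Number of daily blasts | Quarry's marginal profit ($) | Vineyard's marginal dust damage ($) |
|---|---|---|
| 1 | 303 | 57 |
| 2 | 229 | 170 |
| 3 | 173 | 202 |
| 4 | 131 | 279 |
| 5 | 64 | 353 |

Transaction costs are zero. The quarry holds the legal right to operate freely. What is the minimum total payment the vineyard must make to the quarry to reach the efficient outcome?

Left alone the quarry would choose level 5 (marginal profit stays positive).
Efficient level: k* = 2 (marginal profit ≥ marginal dust damage through 2).
The vineyard must at least cover the quarry's forgone profit from cutting 5→2: 173 + 131 + 64 = 368.

$368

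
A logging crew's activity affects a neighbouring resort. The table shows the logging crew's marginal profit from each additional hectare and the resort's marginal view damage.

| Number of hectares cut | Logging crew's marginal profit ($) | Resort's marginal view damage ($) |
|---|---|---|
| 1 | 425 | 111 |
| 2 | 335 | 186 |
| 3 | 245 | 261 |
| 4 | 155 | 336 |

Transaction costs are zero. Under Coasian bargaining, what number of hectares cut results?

Bargaining reaches the level where marginal profit last exceeds marginal view damage.
That holds through level 2 (335 ≥ 186) but not at 3 (245 < 261).

2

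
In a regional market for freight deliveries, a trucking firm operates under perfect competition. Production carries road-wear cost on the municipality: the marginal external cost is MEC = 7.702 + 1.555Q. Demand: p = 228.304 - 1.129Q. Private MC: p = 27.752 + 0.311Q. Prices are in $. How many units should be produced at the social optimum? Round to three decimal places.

Social marginal cost = private MC + MEC = 35.454 + 1.866Q.
Set SMC = demand: 35.454 + 1.866Q = 228.304 - 1.129Q → Q* = 64.3907.

Q* = 64.391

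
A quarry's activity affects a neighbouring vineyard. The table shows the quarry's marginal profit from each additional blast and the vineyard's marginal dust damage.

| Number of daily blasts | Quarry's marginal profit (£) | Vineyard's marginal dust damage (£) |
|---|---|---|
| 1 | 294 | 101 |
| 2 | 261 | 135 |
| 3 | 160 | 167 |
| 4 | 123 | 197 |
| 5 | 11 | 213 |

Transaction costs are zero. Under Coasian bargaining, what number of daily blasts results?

2

Bargaining reaches the level where marginal profit last exceeds marginal dust damage.
That holds through level 2 (261 ≥ 135) but not at 3 (160 < 167).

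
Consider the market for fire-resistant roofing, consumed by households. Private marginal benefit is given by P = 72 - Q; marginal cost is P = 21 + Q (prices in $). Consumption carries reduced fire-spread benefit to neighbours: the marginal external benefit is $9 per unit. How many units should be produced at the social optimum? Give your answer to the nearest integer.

Q* = 30

Social marginal benefit = demand + MEB = 81 - Q.
Set SMB = MC: 81 - Q = 21 + Q → Q* = 30.0000.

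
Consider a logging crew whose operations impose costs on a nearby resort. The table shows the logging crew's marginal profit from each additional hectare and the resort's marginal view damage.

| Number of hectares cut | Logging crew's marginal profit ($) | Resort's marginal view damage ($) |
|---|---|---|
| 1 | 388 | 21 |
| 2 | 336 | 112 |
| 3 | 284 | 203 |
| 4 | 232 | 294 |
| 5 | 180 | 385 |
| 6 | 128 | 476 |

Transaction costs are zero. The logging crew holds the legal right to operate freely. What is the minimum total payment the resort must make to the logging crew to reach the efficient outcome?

Left alone the logging crew would choose level 6 (marginal profit stays positive).
Efficient level: k* = 3 (marginal profit ≥ marginal view damage through 3).
The resort must at least cover the logging crew's forgone profit from cutting 6→3: 232 + 180 + 128 = 540.

$540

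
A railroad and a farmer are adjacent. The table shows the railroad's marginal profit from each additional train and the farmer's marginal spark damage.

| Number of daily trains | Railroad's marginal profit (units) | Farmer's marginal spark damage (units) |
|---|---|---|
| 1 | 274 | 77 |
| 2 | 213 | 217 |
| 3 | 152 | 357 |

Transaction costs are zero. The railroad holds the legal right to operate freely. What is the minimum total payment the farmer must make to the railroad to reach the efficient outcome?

365

Left alone the railroad would choose level 3 (marginal profit stays positive).
Efficient level: k* = 1 (marginal profit ≥ marginal spark damage through 1).
The farmer must at least cover the railroad's forgone profit from cutting 3→1: 213 + 152 = 365.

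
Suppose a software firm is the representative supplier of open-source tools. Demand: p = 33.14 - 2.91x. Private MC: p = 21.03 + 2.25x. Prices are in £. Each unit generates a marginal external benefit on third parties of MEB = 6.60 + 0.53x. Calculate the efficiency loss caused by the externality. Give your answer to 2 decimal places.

DWL = £6.64

Market equilibrium (private): 21.03 + 2.25x = 33.14 - 2.91x → x_m = 2.3469.
Social marginal cost = private MC − MEB = 14.43 + 1.72x.
Set SMC = demand: 14.43 + 1.72x = 33.14 - 2.91x → x* = 4.0410.
Between x* and x_m the wedge demand − SMC runs linearly from 0 to MEB(x_m), so the loss is a triangle.
DWL = ½ × 1.6941 × 7.8439 = 6.6442.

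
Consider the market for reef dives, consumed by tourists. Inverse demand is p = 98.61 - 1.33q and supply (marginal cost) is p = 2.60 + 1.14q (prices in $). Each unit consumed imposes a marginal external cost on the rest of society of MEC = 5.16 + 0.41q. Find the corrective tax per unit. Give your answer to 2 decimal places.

Social marginal benefit = demand − MEC = 93.45 - 1.74q.
Set SMB = MC: 93.45 - 1.74q = 2.60 + 1.14q → q* = 31.5451.
The Pigouvian tax equals MEC at q*: 5.16 + 0.41×31.5451 = 18.0935.

tax = $18.09 per unit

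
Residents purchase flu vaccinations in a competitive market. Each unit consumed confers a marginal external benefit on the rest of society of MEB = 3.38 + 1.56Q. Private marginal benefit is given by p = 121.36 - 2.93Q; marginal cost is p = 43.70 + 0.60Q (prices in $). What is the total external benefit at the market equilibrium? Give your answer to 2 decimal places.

$451.88

Market equilibrium (private): 43.70 + 0.60Q = 121.36 - 2.93Q → Q_m = 22.0000.
Total external benefit = ∫₀^{Q_m} (3.38 + 1.56Q) dQ = 3.38×22.0000 + ½×1.56×22.0000² = 451.8800.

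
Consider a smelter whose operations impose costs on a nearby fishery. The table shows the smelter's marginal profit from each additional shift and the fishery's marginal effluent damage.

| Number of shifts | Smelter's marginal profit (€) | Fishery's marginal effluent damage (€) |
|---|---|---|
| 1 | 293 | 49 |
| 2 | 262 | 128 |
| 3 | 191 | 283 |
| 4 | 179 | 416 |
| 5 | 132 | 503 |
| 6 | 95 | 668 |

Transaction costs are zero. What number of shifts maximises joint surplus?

Bargaining reaches the level where marginal profit last exceeds marginal effluent damage.
That holds through level 2 (262 ≥ 128) but not at 3 (191 < 283).

2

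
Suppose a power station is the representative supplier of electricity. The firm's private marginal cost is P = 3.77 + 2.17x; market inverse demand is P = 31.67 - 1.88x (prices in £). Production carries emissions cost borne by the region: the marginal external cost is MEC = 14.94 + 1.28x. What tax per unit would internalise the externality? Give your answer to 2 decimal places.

tax = £18.05 per unit

Social marginal cost = private MC + MEC = 18.71 + 3.45x.
Set SMC = demand: 18.71 + 3.45x = 31.67 - 1.88x → x* = 2.4315.
The Pigouvian tax equals MEC at x*: 14.94 + 1.28×2.4315 = 18.0523.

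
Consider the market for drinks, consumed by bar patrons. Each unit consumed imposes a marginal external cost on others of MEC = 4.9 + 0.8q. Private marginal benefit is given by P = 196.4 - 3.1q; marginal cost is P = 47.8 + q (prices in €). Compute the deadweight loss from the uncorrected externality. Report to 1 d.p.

Market equilibrium (private): 47.8 + q = 196.4 - 3.1q → q_m = 36.2439.
Social marginal benefit = demand − MEC = 191.5 - 3.9q.
Set SMB = MC: 191.5 - 3.9q = 47.8 + q → q* = 29.3265.
The welfare-loss triangle has base |q_m − q*| and height MEC(q_m) (the vertical gap between SMB and MC is zero at q* and MEC at q_m).
DWL = ½ × 6.9174 × 33.8951 = 117.2330.

DWL = €117.2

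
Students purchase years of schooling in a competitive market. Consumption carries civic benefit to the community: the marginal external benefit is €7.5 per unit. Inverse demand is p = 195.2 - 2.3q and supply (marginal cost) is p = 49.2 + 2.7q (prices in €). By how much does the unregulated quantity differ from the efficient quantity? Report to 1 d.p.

1.5 units

Market equilibrium (private): 49.2 + 2.7q = 195.2 - 2.3q → q_m = 29.2000.
Social marginal benefit = demand + MEB = 202.7 - 2.3q.
Set SMB = MC: 202.7 - 2.3q = 49.2 + 2.7q → q* = 30.7000.
Gap = |29.2000 − 30.7000| = 1.5000.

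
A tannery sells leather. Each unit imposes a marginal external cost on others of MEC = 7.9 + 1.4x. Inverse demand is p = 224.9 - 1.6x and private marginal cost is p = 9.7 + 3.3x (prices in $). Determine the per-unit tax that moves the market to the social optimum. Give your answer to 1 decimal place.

Social marginal cost = private MC + MEC = 17.6 + 4.7x.
Set SMC = demand: 17.6 + 4.7x = 224.9 - 1.6x → x* = 32.9048.
The Pigouvian tax equals MEC at x*: 7.9 + 1.4×32.9048 = 53.9667.

tax = $54.0 per unit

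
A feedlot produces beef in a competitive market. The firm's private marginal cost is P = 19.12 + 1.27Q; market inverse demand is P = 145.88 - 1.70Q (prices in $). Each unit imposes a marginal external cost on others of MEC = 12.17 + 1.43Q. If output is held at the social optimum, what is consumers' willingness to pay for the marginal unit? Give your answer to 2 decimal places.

P = $101.61

Social marginal cost = private MC + MEC = 31.29 + 2.70Q.
Set SMC = demand: 31.29 + 2.70Q = 145.88 - 1.70Q → Q* = 26.0432.
Consumer price on the demand curve at Q*: 145.88 − 1.70×26.0432 = 101.6066.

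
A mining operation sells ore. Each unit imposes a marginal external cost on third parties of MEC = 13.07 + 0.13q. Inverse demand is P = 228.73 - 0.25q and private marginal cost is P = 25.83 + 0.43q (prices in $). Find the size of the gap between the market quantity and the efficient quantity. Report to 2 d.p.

64.02 units

Market equilibrium (private): 25.83 + 0.43q = 228.73 - 0.25q → q_m = 298.3824.
Social marginal cost = private MC + MEC = 38.90 + 0.56q.
Set SMC = demand: 38.90 + 0.56q = 228.73 - 0.25q → q* = 234.3580.
Gap = |298.3824 − 234.3580| = 64.0244.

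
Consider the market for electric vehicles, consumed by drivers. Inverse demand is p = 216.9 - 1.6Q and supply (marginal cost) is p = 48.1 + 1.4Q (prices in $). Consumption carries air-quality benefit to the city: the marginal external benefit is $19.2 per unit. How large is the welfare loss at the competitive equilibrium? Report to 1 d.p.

DWL = $61.4

Market equilibrium (private): 48.1 + 1.4Q = 216.9 - 1.6Q → Q_m = 56.2667.
Social marginal benefit = demand + MEB = 236.1 - 1.6Q.
Set SMB = MC: 236.1 - 1.6Q = 48.1 + 1.4Q → Q* = 62.6667.
The welfare-loss triangle has base |Q_m − Q*| and height MEB(Q_m) (the vertical gap between SMB and MC is zero at Q* and MEB at Q_m).
DWL = ½ × 6.4000 × 19.2000 = 61.4400.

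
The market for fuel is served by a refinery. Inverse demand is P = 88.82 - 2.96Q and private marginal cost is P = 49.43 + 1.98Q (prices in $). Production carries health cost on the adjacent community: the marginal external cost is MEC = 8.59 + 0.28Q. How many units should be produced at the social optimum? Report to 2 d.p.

Q* = 5.90

Social marginal cost = private MC + MEC = 58.02 + 2.26Q.
Set SMC = demand: 58.02 + 2.26Q = 88.82 - 2.96Q → Q* = 5.9004.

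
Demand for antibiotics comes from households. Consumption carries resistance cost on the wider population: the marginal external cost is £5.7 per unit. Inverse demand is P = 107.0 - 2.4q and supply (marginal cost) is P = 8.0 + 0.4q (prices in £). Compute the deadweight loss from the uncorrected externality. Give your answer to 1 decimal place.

DWL = £5.8

Market equilibrium (private): 8.0 + 0.4q = 107.0 - 2.4q → q_m = 35.3571.
Social marginal benefit = demand − MEC = 101.3 - 2.4q.
Set SMB = MC: 101.3 - 2.4q = 8.0 + 0.4q → q* = 33.3214.
The loss is the area between SMB and MC from q* to q_m; with linear curves that's a triangle of height MEC(q_m).
DWL = ½ × 2.0357 × 5.7000 = 5.8017.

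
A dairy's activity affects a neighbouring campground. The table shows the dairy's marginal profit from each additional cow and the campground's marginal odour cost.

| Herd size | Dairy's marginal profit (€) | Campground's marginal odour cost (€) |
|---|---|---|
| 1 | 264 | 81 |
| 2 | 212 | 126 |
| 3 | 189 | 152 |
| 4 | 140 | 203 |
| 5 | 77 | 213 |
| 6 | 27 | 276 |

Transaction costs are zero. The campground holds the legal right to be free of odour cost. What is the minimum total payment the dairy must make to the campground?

€359

Efficient level: marginal profit ≥ marginal odour cost through level 3, so k* = 3.
With the campground holding the right, the dairy must at least compensate total damage at k*: 81 + 126 + 152 = 359.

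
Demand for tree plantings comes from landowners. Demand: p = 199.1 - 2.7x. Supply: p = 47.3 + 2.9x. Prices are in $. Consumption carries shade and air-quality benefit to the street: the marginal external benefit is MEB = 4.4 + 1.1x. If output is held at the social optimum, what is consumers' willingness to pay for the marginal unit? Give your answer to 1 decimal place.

P = $105.4

Social marginal benefit = demand + MEB = 203.5 - 1.6x.
Set SMB = MC: 203.5 - 1.6x = 47.3 + 2.9x → x* = 34.7111.
Consumer price on the demand curve at x*: 199.1 − 2.7×34.7111 = 105.3800.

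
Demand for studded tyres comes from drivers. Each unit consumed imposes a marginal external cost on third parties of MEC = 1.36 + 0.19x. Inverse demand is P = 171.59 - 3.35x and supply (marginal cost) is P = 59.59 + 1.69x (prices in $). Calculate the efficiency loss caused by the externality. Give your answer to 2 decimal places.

DWL = $2.98

Market equilibrium (private): 59.59 + 1.69x = 171.59 - 3.35x → x_m = 22.2222.
Social marginal benefit = demand − MEC = 170.23 - 3.54x.
Set SMB = MC: 170.23 - 3.54x = 59.59 + 1.69x → x* = 21.1549.
The loss is the area between SMB and MC from x* to x_m; with linear curves that's a triangle of height MEC(x_m).
DWL = ½ × 1.0673 × 5.5822 = 2.9789.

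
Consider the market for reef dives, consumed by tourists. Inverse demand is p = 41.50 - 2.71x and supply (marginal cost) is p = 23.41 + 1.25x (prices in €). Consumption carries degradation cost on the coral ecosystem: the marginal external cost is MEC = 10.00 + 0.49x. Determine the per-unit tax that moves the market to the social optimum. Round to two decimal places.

tax = €10.89 per unit

Social marginal benefit = demand − MEC = 31.50 - 3.20x.
Set SMB = MC: 31.50 - 3.20x = 23.41 + 1.25x → x* = 1.8180.
The Pigouvian tax equals MEC at x*: 10.00 + 0.49×1.8180 = 10.8908.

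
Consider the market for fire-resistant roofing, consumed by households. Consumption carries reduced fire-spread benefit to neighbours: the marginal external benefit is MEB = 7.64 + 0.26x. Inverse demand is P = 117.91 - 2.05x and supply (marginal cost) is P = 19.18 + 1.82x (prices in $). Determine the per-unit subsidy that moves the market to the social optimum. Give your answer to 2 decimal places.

Social marginal benefit = demand + MEB = 125.55 - 1.79x.
Set SMB = MC: 125.55 - 1.79x = 19.18 + 1.82x → x* = 29.4654.
The Pigouvian subsidy equals MEB at x*: 7.64 + 0.26×29.4654 = 15.3010.

subsidy = $15.30 per unit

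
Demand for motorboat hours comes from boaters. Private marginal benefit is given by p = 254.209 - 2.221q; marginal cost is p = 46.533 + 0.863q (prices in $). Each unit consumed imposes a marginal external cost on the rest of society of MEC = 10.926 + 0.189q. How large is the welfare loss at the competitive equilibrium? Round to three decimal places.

Market equilibrium (private): 46.533 + 0.863q = 254.209 - 2.221q → q_m = 67.3398.
Social marginal benefit = demand − MEC = 243.283 - 2.410q.
Set SMB = MC: 243.283 - 2.410q = 46.533 + 0.863q → q* = 60.1130.
The welfare-loss triangle has base |q_m − q*| and height MEC(q_m) (the vertical gap between SMB and MC is zero at q* and MEC at q_m).
DWL = ½ × 7.2268 × 23.6532 = 85.4685.

DWL = $85.468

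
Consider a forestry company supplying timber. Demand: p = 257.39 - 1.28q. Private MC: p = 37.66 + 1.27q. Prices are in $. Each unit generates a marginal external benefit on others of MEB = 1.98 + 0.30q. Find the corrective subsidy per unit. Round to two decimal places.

subsidy = $31.54 per unit

Social marginal cost = private MC − MEB = 35.68 + 0.97q.
Set SMC = demand: 35.68 + 0.97q = 257.39 - 1.28q → q* = 98.5378.
The Pigouvian subsidy equals MEB at q*: 1.98 + 0.30×98.5378 = 31.5413.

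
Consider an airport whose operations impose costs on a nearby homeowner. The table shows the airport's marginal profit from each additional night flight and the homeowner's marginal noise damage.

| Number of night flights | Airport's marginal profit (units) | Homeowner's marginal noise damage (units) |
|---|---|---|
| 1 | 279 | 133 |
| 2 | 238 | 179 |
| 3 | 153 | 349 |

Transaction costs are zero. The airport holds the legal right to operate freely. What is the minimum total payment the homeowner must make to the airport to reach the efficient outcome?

Left alone the airport would choose level 3 (marginal profit stays positive).
Efficient level: k* = 2 (marginal profit ≥ marginal noise damage through 2).
The homeowner must at least cover the airport's forgone profit from cutting 3→2: 153 = 153.

153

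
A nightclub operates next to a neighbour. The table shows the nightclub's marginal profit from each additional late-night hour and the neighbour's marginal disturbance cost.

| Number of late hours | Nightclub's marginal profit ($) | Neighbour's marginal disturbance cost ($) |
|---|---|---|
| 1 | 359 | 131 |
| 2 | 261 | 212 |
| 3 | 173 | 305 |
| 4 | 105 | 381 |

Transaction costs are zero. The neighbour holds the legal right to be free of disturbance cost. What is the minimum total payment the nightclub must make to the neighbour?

Efficient level: marginal profit ≥ marginal disturbance cost through level 2, so k* = 2.
With the neighbour holding the right, the nightclub must at least compensate total damage at k*: 131 + 212 = 343.

$343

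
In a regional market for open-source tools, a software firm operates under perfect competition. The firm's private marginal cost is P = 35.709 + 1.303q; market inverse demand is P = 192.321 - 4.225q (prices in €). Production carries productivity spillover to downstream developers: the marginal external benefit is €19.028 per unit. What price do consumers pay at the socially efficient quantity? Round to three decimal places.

P = €58.081

Social marginal cost = private MC − MEB = 16.681 + 1.303q.
Set SMC = demand: 16.681 + 1.303q = 192.321 - 4.225q → q* = 31.7728.
Consumer price on the demand curve at q*: 192.321 − 4.225×31.7728 = 58.0809.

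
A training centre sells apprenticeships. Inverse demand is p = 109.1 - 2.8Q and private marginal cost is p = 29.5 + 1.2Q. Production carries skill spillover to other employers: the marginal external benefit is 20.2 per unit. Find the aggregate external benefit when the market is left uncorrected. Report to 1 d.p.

402.0

Market equilibrium (private): 29.5 + 1.2Q = 109.1 - 2.8Q → Q_m = 19.9000.
Total external benefit = MEB × Q_m = 20.2 × 19.9000 = 401.9800.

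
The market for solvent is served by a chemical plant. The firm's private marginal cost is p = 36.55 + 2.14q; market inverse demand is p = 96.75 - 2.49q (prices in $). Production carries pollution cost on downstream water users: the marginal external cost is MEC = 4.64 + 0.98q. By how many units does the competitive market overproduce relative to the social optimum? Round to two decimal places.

3.10 units

Market equilibrium (private): 36.55 + 2.14q = 96.75 - 2.49q → q_m = 13.0022.
Social marginal cost = private MC + MEC = 41.19 + 3.12q.
Set SMC = demand: 41.19 + 3.12q = 96.75 - 2.49q → q* = 9.9037.
Gap = |13.0022 − 9.9037| = 3.0985.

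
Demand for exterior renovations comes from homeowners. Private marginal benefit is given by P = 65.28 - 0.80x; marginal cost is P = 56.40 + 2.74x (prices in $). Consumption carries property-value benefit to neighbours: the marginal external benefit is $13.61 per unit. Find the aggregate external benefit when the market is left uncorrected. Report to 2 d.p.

Market equilibrium (private): 56.40 + 2.74x = 65.28 - 0.80x → x_m = 2.5085.
Total external benefit = MEB × x_m = 13.61 × 2.5085 = 34.1407.

$34.14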